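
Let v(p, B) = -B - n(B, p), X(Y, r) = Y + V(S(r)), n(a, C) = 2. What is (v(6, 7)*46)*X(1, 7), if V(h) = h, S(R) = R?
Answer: -3312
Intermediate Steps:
X(Y, r) = Y + r
v(p, B) = -2 - B (v(p, B) = -B - 1*2 = -B - 2 = -2 - B)
(v(6, 7)*46)*X(1, 7) = ((-2 - 1*7)*46)*(1 + 7) = ((-2 - 7)*46)*8 = -9*46*8 = -414*8 = -3312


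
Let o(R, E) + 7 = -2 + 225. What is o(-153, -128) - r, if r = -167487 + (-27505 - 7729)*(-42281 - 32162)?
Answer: -2622756959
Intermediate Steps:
o(R, E) = 216 (o(R, E) = -7 + (-2 + 225) = -7 + 223 = 216)
r = 2622757175 (r = -167487 - 35234*(-74443) = -167487 + 2622924662 = 2622757175)
o(-153, -128) - r = 216 - 1*2622757175 = 216 - 2622757175 = -2622756959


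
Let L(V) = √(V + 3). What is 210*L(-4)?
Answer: 210*I ≈ 210.0*I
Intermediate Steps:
L(V) = √(3 + V)
210*L(-4) = 210*√(3 - 4) = 210*√(-1) = 210*I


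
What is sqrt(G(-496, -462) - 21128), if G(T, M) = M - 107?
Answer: I*sqrt(21697) ≈ 147.3*I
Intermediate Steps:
G(T, M) = -107 + M
sqrt(G(-496, -462) - 21128) = sqrt((-107 - 462) - 21128) = sqrt(-569 - 21128) = sqrt(-21697) = I*sqrt(21697)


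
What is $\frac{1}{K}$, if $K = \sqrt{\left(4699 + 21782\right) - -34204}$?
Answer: $\frac{\sqrt{60685}}{60685} \approx 0.0040594$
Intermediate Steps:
$K = \sqrt{60685}$ ($K = \sqrt{26481 + 34204} = \sqrt{60685} \approx 246.34$)
$\frac{1}{K} = \frac{1}{\sqrt{60685}} = \frac{\sqrt{60685}}{60685}$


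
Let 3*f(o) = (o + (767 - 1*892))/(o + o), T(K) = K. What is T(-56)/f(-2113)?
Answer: -118328/373 ≈ -317.23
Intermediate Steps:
f(o) = (-125 + o)/(6*o) (f(o) = ((o + (767 - 1*892))/(o + o))/3 = ((o + (767 - 892))/((2*o)))/3 = ((o - 125)*(1/(2*o)))/3 = ((-125 + o)*(1/(2*o)))/3 = ((-125 + o)/(2*o))/3 = (-125 + o)/(6*o))
T(-56)/f(-2113) = -56*(-12678/(-125 - 2113)) = -56/((⅙)*(-1/2113)*(-2238)) = -56/373/2113 = -56*2113/373 = -118328/373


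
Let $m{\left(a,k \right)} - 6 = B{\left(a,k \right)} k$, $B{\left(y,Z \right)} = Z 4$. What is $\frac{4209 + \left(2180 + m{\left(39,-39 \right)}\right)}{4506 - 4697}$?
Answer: $- \frac{12479}{191} \approx -65.335$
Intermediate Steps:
$B{\left(y,Z \right)} = 4 Z$
$m{\left(a,k \right)} = 6 + 4 k^{2}$ ($m{\left(a,k \right)} = 6 + 4 k k = 6 + 4 k^{2}$)
$\frac{4209 + \left(2180 + m{\left(39,-39 \right)}\right)}{4506 - 4697} = \frac{4209 + \left(2180 + \left(6 + 4 \left(-39\right)^{2}\right)\right)}{4506 - 4697} = \frac{4209 + \left(2180 + \left(6 + 4 \cdot 1521\right)\right)}{-191} = \left(4209 + \left(2180 + \left(6 + 6084\right)\right)\right) \left(- \frac{1}{191}\right) = \left(4209 + \left(2180 + 6090\right)\right) \left(- \frac{1}{191}\right) = \left(4209 + 8270\right) \left(- \frac{1}{191}\right) = 12479 \left(- \frac{1}{191}\right) = - \frac{12479}{191}$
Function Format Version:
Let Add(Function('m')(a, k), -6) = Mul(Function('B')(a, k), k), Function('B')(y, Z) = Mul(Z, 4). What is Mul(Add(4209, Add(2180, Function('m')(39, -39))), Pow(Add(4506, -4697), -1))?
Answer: Rational(-12479, 191) ≈ -65.335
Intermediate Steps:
Function('B')(y, Z) = Mul(4, Z)
Function('m')(a, k) = Add(6, Mul(4, Pow(k, 2))) (Function('m')(a, k) = Add(6, Mul(Mul(4, k), k)) = Add(6, Mul(4, Pow(k, 2))))
Mul(Add(4209, Add(2180, Function('m')(39, -39))), Pow(Add(4506, -4697), -1)) = Mul(Add(4209, Add(2180, Add(6, Mul(4, Pow(-39, 2))))), Pow(Add(4506, -4697), -1)) = Mul(Add(4209, Add(2180, Add(6, Mul(4, 1521)))), Pow(-191, -1)) = Mul(Add(4209, Add(2180, Add(6, 6084))), Rational(-1, 191)) = Mul(Add(4209, Add(2180, 6090)), Rational(-1, 191)) = Mul(Add(4209, 8270), Rational(-1, 191)) = Mul(12479, Rational(-1, 191)) = Rational(-12479, 191)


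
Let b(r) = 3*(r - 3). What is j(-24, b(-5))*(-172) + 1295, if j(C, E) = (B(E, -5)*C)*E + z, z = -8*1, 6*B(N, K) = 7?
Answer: -112913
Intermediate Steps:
b(r) = -9 + 3*r (b(r) = 3*(-3 + r) = -9 + 3*r)
B(N, K) = 7/6 (B(N, K) = (⅙)*7 = 7/6)
z = -8
j(C, E) = -8 + 7*C*E/6 (j(C, E) = (7*C/6)*E - 8 = 7*C*E/6 - 8 = -8 + 7*C*E/6)
j(-24, b(-5))*(-172) + 1295 = (-8 + (7/6)*(-24)*(-9 + 3*(-5)))*(-172) + 1295 = (-8 + (7/6)*(-24)*(-9 - 15))*(-172) + 1295 = (-8 + (7/6)*(-24)*(-24))*(-172) + 1295 = (-8 + 672)*(-172) + 1295 = 664*(-172) + 1295 = -114208 + 1295 = -112913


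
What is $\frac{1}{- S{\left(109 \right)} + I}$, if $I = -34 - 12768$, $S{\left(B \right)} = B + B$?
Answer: $- \frac{1}{13020} \approx -7.6805 \cdot 10^{-5}$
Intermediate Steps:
$S{\left(B \right)} = 2 B$
$I = -12802$ ($I = -34 - 12768 = -12802$)
$\frac{1}{- S{\left(109 \right)} + I} = \frac{1}{- 2 \cdot 109 - 12802} = \frac{1}{\left(-1\right) 218 - 12802} = \frac{1}{-218 - 12802} = \frac{1}{-13020} = - \frac{1}{13020}$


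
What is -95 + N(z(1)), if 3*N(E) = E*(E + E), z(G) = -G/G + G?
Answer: -95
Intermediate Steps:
z(G) = -1 + G (z(G) = -1*1 + G = -1 + G)
N(E) = 2*E²/3 (N(E) = (E*(E + E))/3 = (E*(2*E))/3 = (2*E²)/3 = 2*E²/3)
-95 + N(z(1)) = -95 + 2*(-1 + 1)²/3 = -95 + (⅔)*0² = -95 + (⅔)*0 = -95 + 0 = -95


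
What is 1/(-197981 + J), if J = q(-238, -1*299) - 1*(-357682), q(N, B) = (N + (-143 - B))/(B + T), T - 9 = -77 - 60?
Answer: 427/68192409 ≈ 6.2617e-6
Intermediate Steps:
T = -128 (T = 9 + (-77 - 60) = 9 - 137 = -128)
q(N, B) = (-143 + N - B)/(-128 + B) (q(N, B) = (N + (-143 - B))/(B - 128) = (-143 + N - B)/(-128 + B))
J = 152730296/427 (J = (-143 - 238 - (-1)*299)/(-128 - 1*299) - 1*(-357682) = (-143 - 238 - 1*(-299))/(-128 - 299) + 357682 = (-143 - 238 + 299)/(-427) + 357682 = -1/427*(-82) + 357682 = 82/427 + 357682 = 152730296/427 ≈ 3.5768e+5)
1/(-197981 + J) = 1/(-197981 + 152730296/427) = 1/(68192409/427) = 427/68192409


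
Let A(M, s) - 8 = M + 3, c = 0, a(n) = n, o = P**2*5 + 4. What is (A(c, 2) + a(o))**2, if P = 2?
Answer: 1225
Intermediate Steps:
o = 24 (o = 2**2*5 + 4 = 4*5 + 4 = 20 + 4 = 24)
A(M, s) = 11 + M (A(M, s) = 8 + (M + 3) = 8 + (3 + M) = 11 + M)
(A(c, 2) + a(o))**2 = ((11 + 0) + 24)**2 = (11 + 24)**2 = 35**2 = 1225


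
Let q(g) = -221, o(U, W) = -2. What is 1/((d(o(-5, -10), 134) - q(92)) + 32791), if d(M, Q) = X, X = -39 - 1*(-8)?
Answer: 1/32981 ≈ 3.0320e-5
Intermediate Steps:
X = -31 (X = -39 + 8 = -31)
d(M, Q) = -31
1/((d(o(-5, -10), 134) - q(92)) + 32791) = 1/((-31 - 1*(-221)) + 32791) = 1/((-31 + 221) + 32791) = 1/(190 + 32791) = 1/32981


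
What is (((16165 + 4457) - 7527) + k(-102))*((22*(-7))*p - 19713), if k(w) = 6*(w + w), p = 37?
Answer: -301653981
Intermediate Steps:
k(w) = 12*w (k(w) = 6*(2*w) = 12*w)
(((16165 + 4457) - 7527) + k(-102))*((22*(-7))*p - 19713) = (((16165 + 4457) - 7527) + 12*(-102))*((22*(-7))*37 - 19713) = ((20622 - 7527) - 1224)*(-154*37 - 19713) = (13095 - 1224)*(-5698 - 19713) = 11871*(-25411) = -301653981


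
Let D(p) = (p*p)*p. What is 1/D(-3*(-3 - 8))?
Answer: 1/35937 ≈ 2.7826e-5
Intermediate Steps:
D(p) = p³ (D(p) = p²*p = p³)
1/D(-3*(-3 - 8)) = 1/((-3*(-3 - 8))³) = 1/((-3*(-11))³) = 1/(33³) = 1/35937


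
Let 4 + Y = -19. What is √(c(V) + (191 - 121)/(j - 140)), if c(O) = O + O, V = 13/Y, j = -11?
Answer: 4*I*√1201658/3473 ≈ 1.2625*I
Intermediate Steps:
Y = -23 (Y = -4 - 19 = -23)
V = -13/23 (V = 13/(-23) = 13*(-1/23) = -13/23 ≈ -0.56522)
c(O) = 2*O
√(c(V) + (191 - 121)/(j - 140)) = √(2*(-13/23) + (191 - 121)/(-11 - 140)) = √(-26/23 + 70/(-151)) = √(-26/23 + 70*(-1/151)) = √(-26/23 - 70/151) = √(-5536/3473) = 4*I*√1201658/3473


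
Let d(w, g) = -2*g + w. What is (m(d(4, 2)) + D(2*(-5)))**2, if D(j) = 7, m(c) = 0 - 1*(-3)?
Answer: 100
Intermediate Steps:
d(w, g) = w - 2*g
m(c) = 3 (m(c) = 0 + 3 = 3)
(m(d(4, 2)) + D(2*(-5)))**2 = (3 + 7)**2 = 10**2 = 100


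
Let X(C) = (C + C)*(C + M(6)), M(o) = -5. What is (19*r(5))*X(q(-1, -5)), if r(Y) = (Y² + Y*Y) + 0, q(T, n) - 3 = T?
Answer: -11400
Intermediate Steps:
q(T, n) = 3 + T
r(Y) = 2*Y² (r(Y) = (Y² + Y²) + 0 = 2*Y² + 0 = 2*Y²)
X(C) = 2*C*(-5 + C) (X(C) = (C + C)*(C - 5) = (2*C)*(-5 + C) = 2*C*(-5 + C))
(19*r(5))*X(q(-1, -5)) = (19*(2*5²))*(2*(3 - 1)*(-5 + (3 - 1))) = (19*(2*25))*(2*2*(-5 + 2)) = (19*50)*(2*2*(-3)) = 950*(-12) = -11400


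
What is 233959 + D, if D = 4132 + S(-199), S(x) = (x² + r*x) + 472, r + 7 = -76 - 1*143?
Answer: 323138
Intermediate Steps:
r = -226 (r = -7 + (-76 - 1*143) = -7 + (-76 - 143) = -7 - 219 = -226)
S(x) = 472 + x² - 226*x (S(x) = (x² - 226*x) + 472 = 472 + x² - 226*x)
D = 89179 (D = 4132 + (472 + (-199)² - 226*(-199)) = 4132 + (472 + 39601 + 44974) = 4132 + 85047 = 89179)
233959 + D = 233959 + 89179 = 323138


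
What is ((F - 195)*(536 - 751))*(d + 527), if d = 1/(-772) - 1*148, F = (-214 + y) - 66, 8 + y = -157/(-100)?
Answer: 605698685463/15440 ≈ 3.9229e+7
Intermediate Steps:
y = -643/100 (y = -8 - 157/(-100) = -8 - 157*(-1/100) = -8 + 157/100 = -643/100 ≈ -6.4300)
F = -28643/100 (F = (-214 - 643/100) - 66 = -22043/100 - 66 = -28643/100 ≈ -286.43)
d = -114257/772 (d = -1/772 - 148 = -114257/772 ≈ -148.00)
((F - 195)*(536 - 751))*(d + 527) = ((-28643/100 - 195)*(536 - 751))*(-114257/772 + 527) = -48143/100*(-215)*(292587/772) = (2070149/20)*(292587/772) = 605698685463/15440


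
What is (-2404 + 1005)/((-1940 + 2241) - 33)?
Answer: -1399/268 ≈ -5.2201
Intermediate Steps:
(-2404 + 1005)/((-1940 + 2241) - 33) = -1399/(301 - 33) = -1399/268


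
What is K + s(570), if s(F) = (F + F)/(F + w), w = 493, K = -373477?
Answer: -397004911/1063 ≈ -3.7348e+5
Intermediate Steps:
s(F) = 2*F/(493 + F) (s(F) = (F + F)/(F + 493) = (2*F)/(493 + F) = 2*F/(493 + F))
K + s(570) = -373477 + 2*570/(493 + 570) = -373477 + 2*570/1063 = -373477 + 2*570*(1/1063) = -373477 + 1140/1063 = -397004911/1063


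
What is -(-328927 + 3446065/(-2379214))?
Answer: 782591169443/2379214 ≈ 3.2893e+5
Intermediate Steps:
-(-328927 + 3446065/(-2379214)) = -(-328927 + 3446065*(-1/2379214)) = -(-328927 - 3446065/2379214) = -1*(-782591169443/2379214) = 782591169443/2379214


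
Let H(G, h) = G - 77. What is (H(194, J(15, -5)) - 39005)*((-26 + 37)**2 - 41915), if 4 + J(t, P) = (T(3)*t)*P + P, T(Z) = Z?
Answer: 1625285072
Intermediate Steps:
J(t, P) = -4 + P + 3*P*t (J(t, P) = -4 + ((3*t)*P + P) = -4 + (3*P*t + P) = -4 + (P + 3*P*t) = -4 + P + 3*P*t)
H(G, h) = -77 + G
(H(194, J(15, -5)) - 39005)*((-26 + 37)**2 - 41915) = ((-77 + 194) - 39005)*((-26 + 37)**2 - 41915) = (117 - 39005)*(11**2 - 41915) = -38888*(121 - 41915) = -38888*(-41794) = 1625285072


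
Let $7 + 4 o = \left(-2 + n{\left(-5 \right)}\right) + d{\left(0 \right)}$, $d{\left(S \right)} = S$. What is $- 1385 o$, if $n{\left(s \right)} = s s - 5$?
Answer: $- \frac{15235}{4} \approx -3808.8$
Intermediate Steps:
$n{\left(s \right)} = -5 + s^{2}$ ($n{\left(s \right)} = s^{2} - 5 = -5 + s^{2}$)
$o = \frac{11}{4}$ ($o = - \frac{7}{4} + \frac{\left(-2 - \left(5 - \left(-5\right)^{2}\right)\right) + 0}{4} = - \frac{7}{4} + \frac{\left(-2 + \left(-5 + 25\right)\right) + 0}{4} = - \frac{7}{4} + \frac{\left(-2 + 20\right) + 0}{4} = - \frac{7}{4} + \frac{18 + 0}{4} = - \frac{7}{4} + \frac{1}{4} \cdot 18 = - \frac{7}{4} + \frac{9}{2} = \frac{11}{4} \approx 2.75$)
$- 1385 o = \left(-1385\right) \frac{11}{4} = - \frac{15235}{4}$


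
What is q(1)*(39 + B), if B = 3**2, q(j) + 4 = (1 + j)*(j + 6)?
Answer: 480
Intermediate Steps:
q(j) = -4 + (1 + j)*(6 + j) (q(j) = -4 + (1 + j)*(j + 6) = -4 + (1 + j)*(6 + j))
B = 9
q(1)*(39 + B) = (2 + 1**2 + 7*1)*(39 + 9) = (2 + 1 + 7)*48 = 10*48 = 480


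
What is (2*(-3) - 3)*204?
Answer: -1836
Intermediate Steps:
(2*(-3) - 3)*204 = (-6 - 3)*204 = -9*204 = -1836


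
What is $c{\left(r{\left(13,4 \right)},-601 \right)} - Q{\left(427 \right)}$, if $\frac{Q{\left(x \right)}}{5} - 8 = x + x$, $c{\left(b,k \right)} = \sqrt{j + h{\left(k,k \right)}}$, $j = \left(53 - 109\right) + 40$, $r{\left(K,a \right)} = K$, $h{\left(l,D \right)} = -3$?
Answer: $-4310 + i \sqrt{19} \approx -4310.0 + 4.3589 i$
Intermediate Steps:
$j = -16$ ($j = \left(53 - 109\right) + 40 = -56 + 40 = -16$)
$c{\left(b,k \right)} = i \sqrt{19}$ ($c{\left(b,k \right)} = \sqrt{-16 - 3} = \sqrt{-19} = i \sqrt{19}$)
$Q{\left(x \right)} = 40 + 10 x$ ($Q{\left(x \right)} = 40 + 5 \left(x + x\right) = 40 + 5 \cdot 2 x = 40 + 10 x$)
$c{\left(r{\left(13,4 \right)},-601 \right)} - Q{\left(427 \right)} = i \sqrt{19} - \left(40 + 10 \cdot 427\right) = i \sqrt{19} - \left(40 + 4270\right) = i \sqrt{19} - 4310 = -4310 + i \sqrt{19}$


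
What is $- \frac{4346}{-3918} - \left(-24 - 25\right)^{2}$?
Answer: $- \frac{4701386}{1959} \approx -2399.9$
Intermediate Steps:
$- \frac{4346}{-3918} - \left(-24 - 25\right)^{2} = \left(-4346\right) \left(- \frac{1}{3918}\right) - \left(-49\right)^{2} = \frac{2173}{1959} - 2401 = - \frac{4701386}{1959}$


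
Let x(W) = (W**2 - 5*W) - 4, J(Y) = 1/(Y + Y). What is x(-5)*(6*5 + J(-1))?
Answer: 1357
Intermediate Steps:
J(Y) = 1/(2*Y)
x(W) = -4 + W**2 - 5*W
x(-5)*(6*5 + J(-1)) = (-4 + (-5)**2 - 5*(-5))*(6*5 + (1/2)/(-1)) = (-4 + 25 + 25)*(30 + (1/2)*(-1)) = 46*(30 - 1/2) = 46*(59/2) = 1357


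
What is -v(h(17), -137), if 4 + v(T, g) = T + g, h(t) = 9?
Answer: 132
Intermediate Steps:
v(T, g) = -4 + T + g (v(T, g) = -4 + (T + g) = -4 + T + g)
-v(h(17), -137) = -(-4 + 9 - 137) = -1*(-132) = 132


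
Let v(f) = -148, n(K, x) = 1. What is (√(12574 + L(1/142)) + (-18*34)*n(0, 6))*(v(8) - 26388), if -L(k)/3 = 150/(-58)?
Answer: 16240032 - 344968*√62611/29 ≈ 1.3264e+7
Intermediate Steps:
L(k) = 225/29 (L(k) = -450/(-58) = -450*(-1)/58 = -3*(-75/29) = 225/29)
(√(12574 + L(1/142)) + (-18*34)*n(0, 6))*(v(8) - 26388) = (√(12574 + 225/29) - 18*34*1)*(-148 - 26388) = (√(364871/29) - 612*1)*(-26536) = (13*√62611/29 - 612)*(-26536) = (-612 + 13*√62611/29)*(-26536) = 16240032 - 344968*√62611/29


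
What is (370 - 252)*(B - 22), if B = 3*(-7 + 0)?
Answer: -5074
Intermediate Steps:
B = -21 (B = 3*(-7) = -21)
(370 - 252)*(B - 22) = (370 - 252)*(-21 - 22) = 118*(-43) = -5074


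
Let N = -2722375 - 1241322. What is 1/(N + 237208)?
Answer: -1/3726489 ≈ -2.6835e-7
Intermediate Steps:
N = -3963697
1/(N + 237208) = 1/(-3963697 + 237208) = 1/(-3726489) = -1/3726489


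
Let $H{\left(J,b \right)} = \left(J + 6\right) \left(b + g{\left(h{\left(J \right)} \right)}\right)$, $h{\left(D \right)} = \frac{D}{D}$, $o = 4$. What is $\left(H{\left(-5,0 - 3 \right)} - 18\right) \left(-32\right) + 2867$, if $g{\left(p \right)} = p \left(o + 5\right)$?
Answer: $3251$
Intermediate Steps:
$h{\left(D \right)} = 1$
$g{\left(p \right)} = 9 p$ ($g{\left(p \right)} = p \left(4 + 5\right) = p 9 = 9 p$)
$H{\left(J,b \right)} = \left(6 + J\right) \left(9 + b\right)$ ($H{\left(J,b \right)} = \left(J + 6\right) \left(b + 9 \cdot 1\right) = \left(6 + J\right) \left(b + 9\right) = \left(6 + J\right) \left(9 + b\right)$)
$\left(H{\left(-5,0 - 3 \right)} - 18\right) \left(-32\right) + 2867 = \left(\left(54 + 6 \left(0 - 3\right) + 9 \left(-5\right) - 5 \left(0 - 3\right)\right) - 18\right) \left(-32\right) + 2867 = \left(\left(54 + 6 \left(0 - 3\right) - 45 - 5 \left(0 - 3\right)\right) - 18\right) \left(-32\right) + 2867 = \left(\left(54 + 6 \left(-3\right) - 45 - -15\right) - 18\right) \left(-32\right) + 2867 = \left(\left(54 - 18 - 45 + 15\right) - 18\right) \left(-32\right) + 2867 = \left(6 - 18\right) \left(-32\right) + 2867 = \left(-12\right) \left(-32\right) + 2867 = 384 + 2867 = 3251$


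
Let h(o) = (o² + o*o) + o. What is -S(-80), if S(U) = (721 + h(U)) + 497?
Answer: -13938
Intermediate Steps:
h(o) = o + 2*o² (h(o) = (o² + o²) + o = 2*o² + o = o + 2*o²)
S(U) = 1218 + U*(1 + 2*U) (S(U) = (721 + U*(1 + 2*U)) + 497 = 1218 + U*(1 + 2*U))
-S(-80) = -(1218 - 80*(1 + 2*(-80))) = -(1218 - 80*(1 - 160)) = -(1218 - 80*(-159)) = -(1218 + 12720) = -1*13938 = -13938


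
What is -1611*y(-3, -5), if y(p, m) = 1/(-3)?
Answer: 537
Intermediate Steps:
y(p, m) = -⅓
-1611*y(-3, -5) = -1611*(-⅓) = 537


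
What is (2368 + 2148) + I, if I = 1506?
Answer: 6022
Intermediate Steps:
(2368 + 2148) + I = (2368 + 2148) + 1506 = 4516 + 1506 = 6022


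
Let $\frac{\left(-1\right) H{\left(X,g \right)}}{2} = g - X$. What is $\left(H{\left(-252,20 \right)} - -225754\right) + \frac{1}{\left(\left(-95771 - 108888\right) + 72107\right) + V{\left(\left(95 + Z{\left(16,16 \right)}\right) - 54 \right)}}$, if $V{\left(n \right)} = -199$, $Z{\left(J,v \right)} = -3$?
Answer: $\frac{29896852709}{132751} \approx 2.2521 \cdot 10^{5}$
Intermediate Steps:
$H{\left(X,g \right)} = - 2 g + 2 X$ ($H{\left(X,g \right)} = - 2 \left(g - X\right) = - 2 g + 2 X$)
$\left(H{\left(-252,20 \right)} - -225754\right) + \frac{1}{\left(\left(-95771 - 108888\right) + 72107\right) + V{\left(\left(95 + Z{\left(16,16 \right)}\right) - 54 \right)}} = \left(\left(\left(-2\right) 20 + 2 \left(-252\right)\right) - -225754\right) + \frac{1}{\left(\left(-95771 - 108888\right) + 72107\right) - 199} = \left(\left(-40 - 504\right) + 225754\right) + \frac{1}{\left(-204659 + 72107\right) - 199} = \left(-544 + 225754\right) + \frac{1}{-132552 - 199} = 225210 + \frac{1}{-132751} = 225210 - \frac{1}{132751} = \frac{29896852709}{132751}$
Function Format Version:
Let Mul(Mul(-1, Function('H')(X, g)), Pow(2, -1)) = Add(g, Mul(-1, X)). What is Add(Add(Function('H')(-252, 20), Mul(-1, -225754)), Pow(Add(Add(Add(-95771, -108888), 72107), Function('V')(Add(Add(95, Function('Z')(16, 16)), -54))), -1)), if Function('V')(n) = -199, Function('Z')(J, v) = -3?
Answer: Rational(29896852709, 132751) ≈ 2.2521e+5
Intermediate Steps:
Function('H')(X, g) = Add(Mul(-2, g), Mul(2, X)) (Function('H')(X, g) = Mul(-2, Add(g, Mul(-1, X))) = Add(Mul(-2, g), Mul(2, X)))
Add(Add(Function('H')(-252, 20), Mul(-1, -225754)), Pow(Add(Add(Add(-95771, -108888), 72107), Function('V')(Add(Add(95, Function('Z')(16, 16)), -54))), -1)) = Add(Add(Add(Mul(-2, 20), Mul(2, -252)), Mul(-1, -225754)), Pow(Add(Add(Add(-95771, -108888), 72107), -199), -1)) = Add(Add(Add(-40, -504), 225754), Pow(Add(Add(-204659, 72107), -199), -1)) = Add(Add(-544, 225754), Pow(Add(-132552, -199), -1)) = Add(225210, Pow(-132751, -1)) = Add(225210, Rational(-1, 132751)) = Rational(29896852709, 132751)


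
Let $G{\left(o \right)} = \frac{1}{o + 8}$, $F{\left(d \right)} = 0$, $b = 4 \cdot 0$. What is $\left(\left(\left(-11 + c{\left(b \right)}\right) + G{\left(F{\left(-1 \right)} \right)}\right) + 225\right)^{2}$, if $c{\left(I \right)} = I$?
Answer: $\frac{2934369}{64} \approx 45850.0$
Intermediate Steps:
$b = 0$
$G{\left(o \right)} = \frac{1}{8 + o}$
$\left(\left(\left(-11 + c{\left(b \right)}\right) + G{\left(F{\left(-1 \right)} \right)}\right) + 225\right)^{2} = \left(\left(\left(-11 + 0\right) + \frac{1}{8 + 0}\right) + 225\right)^{2} = \left(\left(-11 + \frac{1}{8}\right) + 225\right)^{2} = \left(- \frac{87}{8} + 225\right)^{2} = \left(\frac{1713}{8}\right)^{2} = \frac{2934369}{64}$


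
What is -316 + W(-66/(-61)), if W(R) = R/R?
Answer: -315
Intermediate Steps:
W(R) = 1
-316 + W(-66/(-61)) = -316 + 1 = -315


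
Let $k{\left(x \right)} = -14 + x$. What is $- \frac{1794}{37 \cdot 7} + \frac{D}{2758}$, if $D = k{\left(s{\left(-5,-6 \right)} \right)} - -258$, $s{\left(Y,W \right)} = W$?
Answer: $- \frac{349015}{51023} \approx -6.8403$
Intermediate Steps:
$D = 238$ ($D = \left(-14 - 6\right) - -258 = -20 + 258 = 238$)
$- \frac{1794}{37 \cdot 7} + \frac{D}{2758} = - \frac{1794}{37 \cdot 7} + \frac{238}{2758} = - \frac{1794}{259} + 238 \cdot \frac{1}{2758} = \left(-1794\right) \frac{1}{259} + \frac{17}{197} = - \frac{1794}{259} + \frac{17}{197} = - \frac{349015}{51023}$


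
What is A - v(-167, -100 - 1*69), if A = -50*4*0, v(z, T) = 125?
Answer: -125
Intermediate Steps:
A = 0 (A = -10*20*0 = -200*0 = 0)
A - v(-167, -100 - 1*69) = 0 - 1*125 = 0 - 125 = -125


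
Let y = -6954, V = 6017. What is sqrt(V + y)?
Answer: I*sqrt(937) ≈ 30.61*I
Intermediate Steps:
sqrt(V + y) = sqrt(6017 - 6954) = sqrt(-937) = I*sqrt(937)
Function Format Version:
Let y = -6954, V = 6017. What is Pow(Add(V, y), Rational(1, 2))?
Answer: Mul(I, Pow(937, Rational(1, 2))) ≈ Mul(30.610, I)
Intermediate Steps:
Pow(Add(V, y), Rational(1, 2)) = Pow(Add(6017, -6954), Rational(1, 2)) = Pow(-937, Rational(1, 2)) = Mul(I, Pow(937, Rational(1, 2)))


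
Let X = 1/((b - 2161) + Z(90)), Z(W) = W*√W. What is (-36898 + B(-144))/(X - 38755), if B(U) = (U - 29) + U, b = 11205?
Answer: 116917308059443740/121755481950822961 - 10048050*√10/121755481950822961 ≈ 0.96026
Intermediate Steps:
Z(W) = W^(3/2)
B(U) = -29 + 2*U (B(U) = (-29 + U) + U = -29 + 2*U)
X = 1/(9044 + 270*√10) (X = 1/((11205 - 2161) + 90^(3/2)) = 1/(9044 + 270*√10) ≈ 0.00010103)
(-36898 + B(-144))/(X - 38755) = (-36898 + (-29 + 2*(-144)))/((2261/20266234 - 135*√10/40532468) - 38755) = (-36898 + (-29 - 288))/(-785417896409/20266234 - 135*√10/40532468) = (-36898 - 317)/(-785417896409/20266234 - 135*√10/40532468) = -37215/(-785417896409/20266234 - 135*√10/40532468)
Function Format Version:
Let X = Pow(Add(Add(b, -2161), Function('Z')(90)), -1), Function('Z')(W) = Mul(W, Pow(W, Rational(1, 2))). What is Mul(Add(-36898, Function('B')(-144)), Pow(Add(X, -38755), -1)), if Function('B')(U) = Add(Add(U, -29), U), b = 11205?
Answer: Add(Rational(116917308059443740, 121755481950822961), Mul(Rational(-10048050, 121755481950822961), Pow(10, Rational(1, 2)))) ≈ 0.96026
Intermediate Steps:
Function('Z')(W) = Pow(W, Rational(3, 2))
Function('B')(U) = Add(-29, Mul(2, U)) (Function('B')(U) = Add(Add(-29, U), U) = Add(-29, Mul(2, U)))
X = Pow(Add(9044, Mul(270, Pow(10, Rational(1, 2)))), -1) (X = Pow(Add(Add(11205, -2161), Pow(90, Rational(3, 2))), -1) = Pow(Add(9044, Mul(270, Pow(10, Rational(1, 2)))), -1) ≈ 0.00010103)
Mul(Add(-36898, Function('B')(-144)), Pow(Add(X, -38755), -1)) = Mul(Add(-36898, Add(-29, Mul(2, -144))), Pow(Add(Add(Rational(2261, 20266234), Mul(Rational(-135, 40532468), Pow(10, Rational(1, 2)))), -38755), -1)) = Mul(Add(-36898, Add(-29, -288)), Pow(Add(Rational(-785417896409, 20266234), Mul(Rational(-135, 40532468), Pow(10, Rational(1, 2)))), -1)) = Mul(Add(-36898, -317), Pow(Add(Rational(-785417896409, 20266234), Mul(Rational(-135, 40532468), Pow(10, Rational(1, 2)))), -1)) = Mul(-37215, Pow(Add(Rational(-785417896409, 20266234), Mul(Rational(-135, 40532468), Pow(10, Rational(1, 2)))), -1))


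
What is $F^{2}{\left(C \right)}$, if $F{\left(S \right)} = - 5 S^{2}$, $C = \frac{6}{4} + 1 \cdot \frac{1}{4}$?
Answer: $\frac{60025}{256} \approx 234.47$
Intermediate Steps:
$C = \frac{7}{4}$ ($C = 6 \cdot \frac{1}{4} + 1 \cdot \frac{1}{4} = \frac{3}{2} + \frac{1}{4} = \frac{7}{4} \approx 1.75$)
$F^{2}{\left(C \right)} = \left(- 5 \left(\frac{7}{4}\right)^{2}\right)^{2} = \left(\left(-5\right) \frac{49}{16}\right)^{2} = \left(- \frac{245}{16}\right)^{2} = \frac{60025}{256}$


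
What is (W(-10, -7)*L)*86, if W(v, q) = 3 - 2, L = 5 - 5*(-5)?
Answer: 2580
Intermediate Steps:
L = 30 (L = 5 + 25 = 30)
W(v, q) = 1
(W(-10, -7)*L)*86 = (1*30)*86 = 30*86 = 2580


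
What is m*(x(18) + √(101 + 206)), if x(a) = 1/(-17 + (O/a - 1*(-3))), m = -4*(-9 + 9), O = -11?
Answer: 0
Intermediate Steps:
m = 0 (m = -4*0 = 0)
x(a) = 1/(-14 - 11/a) (x(a) = 1/(-17 + (-11/a - 1*(-3))) = 1/(-17 + (-11/a + 3)) = 1/(-17 + (3 - 11/a)) = 1/(-14 - 11/a))
m*(x(18) + √(101 + 206)) = 0*(-1*18/(11 + 14*18) + √(101 + 206)) = 0*(-1*18/(11 + 252) + √307) = 0*(-1*18/263 + √307) = 0*(-1*18*1/263 + √307) = 0*(-18/263 + √307) = 0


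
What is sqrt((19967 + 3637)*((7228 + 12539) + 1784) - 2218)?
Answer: sqrt(508687586) ≈ 22554.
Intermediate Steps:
sqrt((19967 + 3637)*((7228 + 12539) + 1784) - 2218) = sqrt(23604*(19767 + 1784) - 2218) = sqrt(23604*21551 - 2218) = sqrt(508689804 - 2218) = sqrt(508687586)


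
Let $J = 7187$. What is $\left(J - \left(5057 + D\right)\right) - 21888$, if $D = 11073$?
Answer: $-30831$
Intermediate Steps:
$\left(J - \left(5057 + D\right)\right) - 21888 = \left(7187 - 16130\right) - 21888 = -8943 - 21888 = -30831$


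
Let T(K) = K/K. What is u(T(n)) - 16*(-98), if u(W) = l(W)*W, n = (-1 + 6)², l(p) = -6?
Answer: 1562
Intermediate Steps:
n = 25 (n = 5² = 25)
T(K) = 1
u(W) = -6*W
u(T(n)) - 16*(-98) = -6*1 - 16*(-98) = -6 - 1*(-1568) = -6 + 1568 = 1562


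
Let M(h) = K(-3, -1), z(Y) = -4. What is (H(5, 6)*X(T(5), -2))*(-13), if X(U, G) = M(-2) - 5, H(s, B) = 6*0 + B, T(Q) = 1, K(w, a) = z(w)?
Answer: 702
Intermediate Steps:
K(w, a) = -4
H(s, B) = B (H(s, B) = 0 + B = B)
M(h) = -4
X(U, G) = -9 (X(U, G) = -4 - 5 = -9)
(H(5, 6)*X(T(5), -2))*(-13) = (6*(-9))*(-13) = -54*(-13) = 702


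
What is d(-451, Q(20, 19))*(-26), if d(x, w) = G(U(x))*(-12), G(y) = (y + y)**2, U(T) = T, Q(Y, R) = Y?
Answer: 253844448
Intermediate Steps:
G(y) = 4*y**2 (G(y) = (2*y)**2 = 4*y**2)
d(x, w) = -48*x**2 (d(x, w) = (4*x**2)*(-12) = -48*x**2)
d(-451, Q(20, 19))*(-26) = -48*(-451)**2*(-26) = -48*203401*(-26) = -9763248*(-26) = 253844448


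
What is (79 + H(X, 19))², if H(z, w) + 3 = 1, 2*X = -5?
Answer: 5929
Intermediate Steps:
X = -5/2 (X = (½)*(-5) = -5/2 ≈ -2.5000)
H(z, w) = -2 (H(z, w) = -3 + 1 = -2)
(79 + H(X, 19))² = (79 - 2)² = 77² = 5929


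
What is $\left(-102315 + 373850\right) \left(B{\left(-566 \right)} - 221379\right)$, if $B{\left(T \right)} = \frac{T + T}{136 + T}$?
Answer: $- \frac{2584791573133}{43} \approx -6.0111 \cdot 10^{10}$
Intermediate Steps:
$B{\left(T \right)} = \frac{2 T}{136 + T}$
$\left(-102315 + 373850\right) \left(B{\left(-566 \right)} - 221379\right) = \left(-102315 + 373850\right) \left(2 \left(-566\right) \frac{1}{136 - 566} - 221379\right) = 271535 \left(2 \left(-566\right) \frac{1}{-430} - 221379\right) = 271535 \left(2 \left(-566\right) \left(- \frac{1}{430}\right) - 221379\right) = 271535 \left(\frac{566}{215} - 221379\right) = 271535 \left(- \frac{47595919}{215}\right) = - \frac{2584791573133}{43}$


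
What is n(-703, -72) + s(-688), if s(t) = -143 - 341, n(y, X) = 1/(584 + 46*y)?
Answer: -15368937/31754 ≈ -484.00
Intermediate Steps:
s(t) = -484
n(-703, -72) + s(-688) = 1/(2*(292 + 23*(-703))) - 484 = 1/(2*(292 - 16169)) - 484 = (1/2)/(-15877) - 484 = (1/2)*(-1/15877) - 484 = -1/31754 - 484 = -15368937/31754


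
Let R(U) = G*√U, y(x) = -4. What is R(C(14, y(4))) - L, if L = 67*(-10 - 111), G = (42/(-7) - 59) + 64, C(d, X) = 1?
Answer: 8106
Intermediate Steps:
G = -1 (G = (42*(-⅐) - 59) + 64 = (-6 - 59) + 64 = -65 + 64 = -1)
L = -8107 (L = 67*(-121) = -8107)
R(U) = -√U
R(C(14, y(4))) - L = -√1 - 1*(-8107) = -1*1 + 8107 = -1 + 8107 = 8106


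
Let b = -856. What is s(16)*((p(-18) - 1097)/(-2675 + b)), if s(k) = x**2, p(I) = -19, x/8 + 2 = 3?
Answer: 23808/1177 ≈ 20.228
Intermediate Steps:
x = 8 (x = -16 + 8*3 = -16 + 24 = 8)
s(k) = 64 (s(k) = 8**2 = 64)
s(16)*((p(-18) - 1097)/(-2675 + b)) = 64*((-19 - 1097)/(-2675 - 856)) = 64*(-1116/(-3531)) = 64*(-1116*(-1/3531)) = 64*(372/1177) = 23808/1177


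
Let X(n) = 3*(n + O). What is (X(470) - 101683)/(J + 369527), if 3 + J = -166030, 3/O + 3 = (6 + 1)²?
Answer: -4612549/9360724 ≈ -0.49276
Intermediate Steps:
O = 3/46 (O = 3/(-3 + (6 + 1)²) = 3/(-3 + 7²) = 3/(-3 + 49) = 3/46 ≈ 0.065217)
J = -166033 (J = -3 - 166030 = -166033)
X(n) = 9/46 + 3*n (X(n) = 3*(n + 3/46) = 3*(3/46 + n) = 9/46 + 3*n)
(X(470) - 101683)/(J + 369527) = ((9/46 + 3*470) - 101683)/(-166033 + 369527) = ((9/46 + 1410) - 101683)/203494 = (64869/46 - 101683)*(1/203494) = -4612549/46*1/203494 = -4612549/9360724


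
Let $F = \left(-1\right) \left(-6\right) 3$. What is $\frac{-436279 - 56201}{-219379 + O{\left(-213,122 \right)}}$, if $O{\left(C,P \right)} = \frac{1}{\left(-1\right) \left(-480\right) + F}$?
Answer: $\frac{12908160}{5750039} \approx 2.2449$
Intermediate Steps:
$F = 18$ ($F = 6 \cdot 3 = 18$)
$O{\left(C,P \right)} = \frac{1}{498}$ ($O{\left(C,P \right)} = \frac{1}{\left(-1\right) \left(-480\right) + 18} = \frac{1}{480 + 18} = \frac{1}{498}$)
$\frac{-436279 - 56201}{-219379 + O{\left(-213,122 \right)}} = \frac{-436279 - 56201}{-219379 + \frac{1}{498}} = - \frac{492480}{- \frac{109250741}{498}} = \left(-492480\right) \left(- \frac{498}{109250741}\right) = \frac{12908160}{5750039}$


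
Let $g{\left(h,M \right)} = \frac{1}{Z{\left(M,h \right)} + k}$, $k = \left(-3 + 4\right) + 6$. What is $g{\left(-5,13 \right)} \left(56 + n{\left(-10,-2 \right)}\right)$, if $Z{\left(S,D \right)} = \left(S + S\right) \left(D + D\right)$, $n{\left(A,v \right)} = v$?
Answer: $- \frac{54}{253} \approx -0.21344$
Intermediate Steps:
$Z{\left(S,D \right)} = 4 D S$ ($Z{\left(S,D \right)} = 2 S 2 D = 4 D S$)
$k = 7$ ($k = 1 + 6 = 7$)
$g{\left(h,M \right)} = \frac{1}{7 + 4 M h}$ ($g{\left(h,M \right)} = \frac{1}{4 h M + 7} = \frac{1}{4 M h + 7} = \frac{1}{7 + 4 M h}$)
$g{\left(-5,13 \right)} \left(56 + n{\left(-10,-2 \right)}\right) = \frac{56 - 2}{7 + 4 \cdot 13 \left(-5\right)} = \frac{1}{7 - 260} \cdot 54 = \frac{1}{-253} \cdot 54 = \left(- \frac{1}{253}\right) 54 = - \frac{54}{253}$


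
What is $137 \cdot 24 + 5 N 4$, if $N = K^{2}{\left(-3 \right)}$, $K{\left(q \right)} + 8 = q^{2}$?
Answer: $3308$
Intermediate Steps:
$K{\left(q \right)} = -8 + q^{2}$
$N = 1$ ($N = \left(-8 + \left(-3\right)^{2}\right)^{2} = \left(-8 + 9\right)^{2} = 1^{2} = 1$)
$137 \cdot 24 + 5 N 4 = 137 \cdot 24 + 5 \cdot 1 \cdot 4 = 3288 + 5 \cdot 4 = 3288 + 20 = 3308$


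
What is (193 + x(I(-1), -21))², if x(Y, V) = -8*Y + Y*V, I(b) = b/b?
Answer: 26896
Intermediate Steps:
I(b) = 1
x(Y, V) = -8*Y + V*Y
(193 + x(I(-1), -21))² = (193 + 1*(-8 - 21))² = (193 + 1*(-29))² = (193 - 29)² = 164² = 26896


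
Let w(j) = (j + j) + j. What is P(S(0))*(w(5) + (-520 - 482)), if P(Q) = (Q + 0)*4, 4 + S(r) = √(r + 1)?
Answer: 11844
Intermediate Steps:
S(r) = -4 + √(1 + r) (S(r) = -4 + √(r + 1) = -4 + √(1 + r))
w(j) = 3*j (w(j) = 2*j + j = 3*j)
P(Q) = 4*Q (P(Q) = Q*4 = 4*Q)
P(S(0))*(w(5) + (-520 - 482)) = (4*(-4 + √(1 + 0)))*(3*5 + (-520 - 482)) = (4*(-4 + √1))*(15 - 1002) = (4*(-4 + 1))*(-987) = (4*(-3))*(-987) = -12*(-987) = 11844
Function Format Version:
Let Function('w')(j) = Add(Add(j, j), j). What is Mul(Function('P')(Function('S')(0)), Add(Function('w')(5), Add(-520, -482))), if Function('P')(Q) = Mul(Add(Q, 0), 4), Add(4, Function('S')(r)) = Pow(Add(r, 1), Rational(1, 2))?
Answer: 11844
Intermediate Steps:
Function('S')(r) = Add(-4, Pow(Add(1, r), Rational(1, 2))) (Function('S')(r) = Add(-4, Pow(Add(r, 1), Rational(1, 2))) = Add(-4, Pow(Add(1, r), Rational(1, 2))))
Function('w')(j) = Mul(3, j) (Function('w')(j) = Add(Mul(2, j), j) = Mul(3, j))
Function('P')(Q) = Mul(4, Q) (Function('P')(Q) = Mul(Q, 4) = Mul(4, Q))
Mul(Function('P')(Function('S')(0)), Add(Function('w')(5), Add(-520, -482))) = Mul(Mul(4, Add(-4, Pow(Add(1, 0), Rational(1, 2)))), Add(Mul(3, 5), Add(-520, -482))) = Mul(Mul(4, Add(-4, Pow(1, Rational(1, 2)))), Add(15, -1002)) = Mul(Mul(4, Add(-4, 1)), -987) = Mul(Mul(4, -3), -987) = Mul(-12, -987) = 11844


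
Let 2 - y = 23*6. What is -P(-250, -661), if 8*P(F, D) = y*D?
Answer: -11237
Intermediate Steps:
y = -136 (y = 2 - 23*6 = 2 - 1*138 = 2 - 138 = -136)
P(F, D) = -17*D (P(F, D) = (-136*D)/8 = -17*D)
-P(-250, -661) = -(-17)*(-661) = -1*11237 = -11237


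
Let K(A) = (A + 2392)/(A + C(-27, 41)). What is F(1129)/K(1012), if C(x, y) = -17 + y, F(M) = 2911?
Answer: 20377/23 ≈ 885.96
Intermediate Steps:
K(A) = (2392 + A)/(24 + A) (K(A) = (A + 2392)/(A + (-17 + 41)) = (2392 + A)/(A + 24) = (2392 + A)/(24 + A))
F(1129)/K(1012) = 2911/(((2392 + 1012)/(24 + 1012))) = 2911/((3404/1036)) = 2911/(((1/1036)*3404)) = 2911/(23/7) = 2911*(7/23) = 20377/23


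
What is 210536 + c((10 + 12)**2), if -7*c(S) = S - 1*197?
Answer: 210495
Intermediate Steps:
c(S) = 197/7 - S/7 (c(S) = -(S - 1*197)/7 = -(S - 197)/7 = -(-197 + S)/7 = 197/7 - S/7)
210536 + c((10 + 12)**2) = 210536 + (197/7 - (10 + 12)**2/7) = 210536 + (197/7 - 1/7*22**2) = 210536 + (197/7 - 1/7*484) = 210536 + (197/7 - 484/7) = 210536 - 41 = 210495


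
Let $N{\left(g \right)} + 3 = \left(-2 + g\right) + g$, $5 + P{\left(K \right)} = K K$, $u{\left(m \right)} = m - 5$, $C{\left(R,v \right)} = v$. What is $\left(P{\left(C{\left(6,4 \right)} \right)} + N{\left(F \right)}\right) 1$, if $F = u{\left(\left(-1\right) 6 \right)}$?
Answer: $-16$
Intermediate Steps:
$u{\left(m \right)} = -5 + m$ ($u{\left(m \right)} = m - 5 = -5 + m$)
$F = -11$ ($F = -5 - 6 = -11$)
$P{\left(K \right)} = -5 + K^{2}$ ($P{\left(K \right)} = -5 + K K = -5 + K^{2}$)
$N{\left(g \right)} = -5 + 2 g$ ($N{\left(g \right)} = -3 + \left(\left(-2 + g\right) + g\right) = -3 + \left(-2 + 2 g\right) = -5 + 2 g$)
$\left(P{\left(C{\left(6,4 \right)} \right)} + N{\left(F \right)}\right) 1 = \left(\left(-5 + 4^{2}\right) + \left(-5 + 2 \left(-11\right)\right)\right) 1 = \left(\left(-5 + 16\right) - 27\right) 1 = \left(11 - 27\right) 1 = \left(-16\right) 1 = -16$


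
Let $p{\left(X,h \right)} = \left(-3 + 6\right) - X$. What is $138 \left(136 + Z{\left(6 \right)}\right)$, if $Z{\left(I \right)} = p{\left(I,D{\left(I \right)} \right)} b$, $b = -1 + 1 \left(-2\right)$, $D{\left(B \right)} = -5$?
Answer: $20010$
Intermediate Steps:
$p{\left(X,h \right)} = 3 - X$
$b = -3$ ($b = -1 - 2 = -3$)
$Z{\left(I \right)} = -9 + 3 I$ ($Z{\left(I \right)} = \left(3 - I\right) \left(-3\right) = -9 + 3 I$)
$138 \left(136 + Z{\left(6 \right)}\right) = 138 \left(136 + \left(-9 + 3 \cdot 6\right)\right) = 138 \left(136 + \left(-9 + 18\right)\right) = 138 \left(136 + 9\right) = 138 \cdot 145 = 20010$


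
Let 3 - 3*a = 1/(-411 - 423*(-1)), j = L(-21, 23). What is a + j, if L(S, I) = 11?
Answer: 30023/2502 ≈ 12.000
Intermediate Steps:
j = 11
a = 2501/2502 (a = 1 - 1/(3*(-411 - 423)*(-1)) = 1 - (-1)/(3*(-834)) = 1 - (-1)*(-1)/2502 = 1 - ⅓*1/834 = 1 - 1/2502 = 2501/2502 ≈ 0.99960)
a + j = 2501/2502 + 11 = 30023/2502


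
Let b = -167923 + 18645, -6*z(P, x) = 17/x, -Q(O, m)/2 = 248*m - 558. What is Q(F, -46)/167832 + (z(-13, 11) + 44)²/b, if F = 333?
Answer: 196709179769/1515744330408 ≈ 0.12978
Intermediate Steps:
Q(O, m) = 1116 - 496*m (Q(O, m) = -2*(248*m - 558) = -2*(-558 + 248*m) = 1116 - 496*m)
z(P, x) = -17/(6*x)
b = -149278
Q(F, -46)/167832 + (z(-13, 11) + 44)²/b = (1116 - 496*(-46))/167832 + (-17/6/11 + 44)²/(-149278) = (1116 + 22816)*(1/167832) + (-17/6*1/11 + 44)²*(-1/149278) = 23932*(1/167832) + (-17/66 + 44)²*(-1/149278) = 5983/41958 + (2887/66)²*(-1/149278) = 5983/41958 + (8334769/4356)*(-1/149278) = 5983/41958 - 8334769/650254968 = 196709179769/1515744330408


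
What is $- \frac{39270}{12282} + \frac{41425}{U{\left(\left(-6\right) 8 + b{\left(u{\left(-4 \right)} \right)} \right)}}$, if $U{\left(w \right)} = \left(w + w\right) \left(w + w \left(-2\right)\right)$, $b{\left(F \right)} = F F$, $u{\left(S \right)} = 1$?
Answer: $- \frac{113712785}{9043646} \approx -12.574$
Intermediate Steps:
$b{\left(F \right)} = F^{2}$
$U{\left(w \right)} = - 2 w^{2}$ ($U{\left(w \right)} = 2 w \left(w - 2 w\right) = 2 w \left(- w\right) = - 2 w^{2}$)
$- \frac{39270}{12282} + \frac{41425}{U{\left(\left(-6\right) 8 + b{\left(u{\left(-4 \right)} \right)} \right)}} = - \frac{39270}{12282} + \frac{41425}{\left(-2\right) \left(\left(-6\right) 8 + 1^{2}\right)^{2}} = \left(-39270\right) \frac{1}{12282} + \frac{41425}{\left(-2\right) \left(-48 + 1\right)^{2}} = - \frac{6545}{2047} + \frac{41425}{\left(-2\right) \left(-47\right)^{2}} = - \frac{6545}{2047} + \frac{41425}{\left(-2\right) 2209} = - \frac{6545}{2047} + \frac{41425}{-4418} = - \frac{6545}{2047} + 41425 \left(- \frac{1}{4418}\right) = - \frac{6545}{2047} - \frac{41425}{4418} = - \frac{113712785}{9043646}$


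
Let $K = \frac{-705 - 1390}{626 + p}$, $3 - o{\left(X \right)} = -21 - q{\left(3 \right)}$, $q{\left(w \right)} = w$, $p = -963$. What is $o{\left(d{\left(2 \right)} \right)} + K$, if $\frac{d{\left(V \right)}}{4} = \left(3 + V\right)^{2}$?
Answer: $\frac{11194}{337} \approx 33.217$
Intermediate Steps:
$d{\left(V \right)} = 4 \left(3 + V\right)^{2}$
$o{\left(X \right)} = 27$ ($o{\left(X \right)} = 3 - \left(-21 - 3\right) = 3 - -24 = 3 + 24 = 27$)
$K = \frac{2095}{337}$ ($K = \frac{-705 - 1390}{626 - 963} = - \frac{2095}{-337} = \left(-2095\right) \left(- \frac{1}{337}\right) = \frac{2095}{337} \approx 6.2166$)
$o{\left(d{\left(2 \right)} \right)} + K = 27 + \frac{2095}{337} = \frac{11194}{337}$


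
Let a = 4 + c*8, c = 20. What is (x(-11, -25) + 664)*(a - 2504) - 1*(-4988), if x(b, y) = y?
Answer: -1490272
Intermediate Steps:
a = 164 (a = 4 + 20*8 = 4 + 160 = 164)
(x(-11, -25) + 664)*(a - 2504) - 1*(-4988) = (-25 + 664)*(164 - 2504) - 1*(-4988) = 639*(-2340) + 4988 = -1495260 + 4988 = -1490272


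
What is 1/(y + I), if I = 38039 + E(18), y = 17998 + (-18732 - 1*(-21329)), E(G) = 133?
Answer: 1/58767 ≈ 1.7016e-5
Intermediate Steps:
y = 20595 (y = 17998 + (-18732 + 21329) = 17998 + 2597 = 20595)
I = 38172 (I = 38039 + 133 = 38172)
1/(y + I) = 1/(20595 + 38172) = 1/58767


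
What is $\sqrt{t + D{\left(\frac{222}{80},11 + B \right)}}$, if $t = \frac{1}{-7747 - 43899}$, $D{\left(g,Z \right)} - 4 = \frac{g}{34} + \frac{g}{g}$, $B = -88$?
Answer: $\frac{\sqrt{27661621315}}{73780} \approx 2.2542$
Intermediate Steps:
$D{\left(g,Z \right)} = 5 + \frac{g}{34}$ ($D{\left(g,Z \right)} = 4 + \left(\frac{g}{34} + \frac{g}{g}\right) = 4 + \left(g \frac{1}{34} + 1\right) = 4 + \left(\frac{g}{34} + 1\right) = 4 + \left(1 + \frac{g}{34}\right) = 5 + \frac{g}{34}$)
$t = - \frac{1}{51646}$ ($t = \frac{1}{-51646} = - \frac{1}{51646} \approx -1.9363 \cdot 10^{-5}$)
$\sqrt{t + D{\left(\frac{222}{80},11 + B \right)}} = \sqrt{- \frac{1}{51646} + \left(5 + \frac{222 \cdot \frac{1}{80}}{34}\right)} = \sqrt{- \frac{1}{51646} + \left(5 + \frac{1}{34} \cdot \frac{111}{40}\right)} = \sqrt{- \frac{1}{51646} + \left(5 + \frac{111}{1360}\right)} = \sqrt{- \frac{1}{51646} + \frac{6911}{1360}} = \sqrt{\frac{10497769}{2065840}} = \frac{\sqrt{27661621315}}{73780}$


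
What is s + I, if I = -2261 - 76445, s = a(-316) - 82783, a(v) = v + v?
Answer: -162121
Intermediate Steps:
a(v) = 2*v
s = -83415 (s = 2*(-316) - 82783 = -632 - 82783 = -83415)
I = -78706
s + I = -83415 - 78706 = -162121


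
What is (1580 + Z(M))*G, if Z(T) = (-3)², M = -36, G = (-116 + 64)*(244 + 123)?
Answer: -30324476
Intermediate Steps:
G = -19084 (G = -52*367 = -19084)
Z(T) = 9
(1580 + Z(M))*G = (1580 + 9)*(-19084) = 1589*(-19084) = -30324476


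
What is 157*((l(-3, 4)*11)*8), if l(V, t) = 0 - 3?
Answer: -41448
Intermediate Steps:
l(V, t) = -3
157*((l(-3, 4)*11)*8) = 157*(-3*11*8) = 157*(-33*8) = 157*(-264) = -41448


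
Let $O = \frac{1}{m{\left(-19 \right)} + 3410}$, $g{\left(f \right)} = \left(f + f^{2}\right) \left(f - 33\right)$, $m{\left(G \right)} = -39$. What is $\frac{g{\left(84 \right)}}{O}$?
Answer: $1227515940$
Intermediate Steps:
$g{\left(f \right)} = \left(-33 + f\right) \left(f + f^{2}\right)$ ($g{\left(f \right)} = \left(f + f^{2}\right) \left(-33 + f\right) = \left(-33 + f\right) \left(f + f^{2}\right)$)
$O = \frac{1}{3371}$ ($O = \frac{1}{-39 + 3410} = \frac{1}{3371} \approx 0.00029665$)
$\frac{g{\left(84 \right)}}{O} = 84 \left(-33 + 84^{2} - 2688\right) \frac{1}{\frac{1}{3371}} = 84 \left(-33 + 7056 - 2688\right) 3371 = 84 \cdot 4335 \cdot 3371 = 364140 \cdot 3371 = 1227515940$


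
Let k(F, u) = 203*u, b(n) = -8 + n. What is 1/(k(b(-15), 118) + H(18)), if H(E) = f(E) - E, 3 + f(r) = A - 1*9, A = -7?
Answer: 1/23917 ≈ 4.1811e-5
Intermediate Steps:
f(r) = -19 (f(r) = -3 + (-7 - 1*9) = -3 + (-7 - 9) = -3 - 16 = -19)
H(E) = -19 - E
1/(k(b(-15), 118) + H(18)) = 1/(203*118 + (-19 - 1*18)) = 1/(23954 + (-19 - 18)) = 1/(23954 - 37) = 1/23917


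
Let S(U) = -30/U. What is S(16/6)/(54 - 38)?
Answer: -45/64 ≈ -0.70313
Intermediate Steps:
S(16/6)/(54 - 38) = (-30/(16/6))/(54 - 38) = -30/(16*(⅙))/16 = -30/8/3*(1/16) = -30*3/8*(1/16) = -45/4*1/16 = -45/64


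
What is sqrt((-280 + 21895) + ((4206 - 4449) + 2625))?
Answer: sqrt(23997) ≈ 154.91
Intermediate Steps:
sqrt((-280 + 21895) + ((4206 - 4449) + 2625)) = sqrt(21615 + (-243 + 2625)) = sqrt(21615 + 2382) = sqrt(23997)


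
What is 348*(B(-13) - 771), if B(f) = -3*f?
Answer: -254736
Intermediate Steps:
348*(B(-13) - 771) = 348*(-3*(-13) - 771) = 348*(39 - 771) = 348*(-732) = -254736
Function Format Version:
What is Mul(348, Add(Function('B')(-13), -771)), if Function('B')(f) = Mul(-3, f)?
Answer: -254736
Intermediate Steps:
Mul(348, Add(Function('B')(-13), -771)) = Mul(348, Add(Mul(-3, -13), -771)) = Mul(348, Add(39, -771)) = Mul(348, -732) = -254736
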